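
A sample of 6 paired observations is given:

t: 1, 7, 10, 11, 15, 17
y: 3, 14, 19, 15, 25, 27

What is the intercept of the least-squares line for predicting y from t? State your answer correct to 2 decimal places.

n = 6, Σx = 61, Σy = 103, Σxy = 1290, Σx² = 785
Sxx = Σx² − (Σx)²/n = 785 − 620.166667 = 164.833333
Sxy = Σxy − (Σx)(Σy)/n = 1290 − 1047.166667 = 242.833333
b = Sxy/Sxx = 242.833333/164.833333 = 1.473205
a = ȳ − b·x̄ = 17.166667 − 1.473205·10.166667 = 2.189080

2.19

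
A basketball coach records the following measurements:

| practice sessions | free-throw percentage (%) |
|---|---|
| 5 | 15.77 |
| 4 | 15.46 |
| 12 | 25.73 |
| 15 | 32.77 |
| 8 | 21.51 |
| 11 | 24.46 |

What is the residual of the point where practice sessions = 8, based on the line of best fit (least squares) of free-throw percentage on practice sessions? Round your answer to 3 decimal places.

0.669

n = 6, Σx = 55, Σy = 135.7, Σxy = 1382.14, Σx² = 595
Sxx = Σx² − (Σx)²/n = 595 − 504.166667 = 90.833333
Sxy = Σxy − (Σx)(Σy)/n = 1382.14 − 1243.916667 = 138.223333
b = Sxy/Sxx = 138.223333/90.833333 = 1.521725
a = ȳ − b·x̄ = 22.616667 − 1.521725·9.166667 = 8.667523
ŷ(8) = 8.667523 + 1.521725·8 = 20.841321
residual = y − ŷ = 21.51 − 20.841321 = 0.668679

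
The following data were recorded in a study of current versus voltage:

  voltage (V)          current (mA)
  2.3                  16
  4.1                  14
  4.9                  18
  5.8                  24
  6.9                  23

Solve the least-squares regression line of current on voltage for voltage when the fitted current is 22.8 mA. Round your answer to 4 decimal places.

6.7016

n = 5, Σx = 24, Σy = 95, Σxy = 480.3, Σx² = 127.36
Sxx = Σx² − (Σx)²/n = 127.36 − 115.2 = 12.16
Sxy = Σxy − (Σx)(Σy)/n = 480.3 − 456 = 24.3
b = Sxy/Sxx = 24.3/12.16 = 1.998355
a = ȳ − b·x̄ = 19 − 1.998355·4.8 = 9.407895
Set a + b·x = 22.8: x = (22.8 − 9.407895) / 1.998355 = 6.701564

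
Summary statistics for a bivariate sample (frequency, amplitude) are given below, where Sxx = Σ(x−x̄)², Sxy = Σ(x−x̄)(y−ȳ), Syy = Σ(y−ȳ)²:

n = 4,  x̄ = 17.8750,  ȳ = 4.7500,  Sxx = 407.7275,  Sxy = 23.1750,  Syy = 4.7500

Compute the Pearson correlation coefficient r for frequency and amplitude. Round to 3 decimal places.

0.527

r = Sxy/√(Sxx·Syy) = 23.175/√(1936.705625) = 23.175/44.008018 = 0.526609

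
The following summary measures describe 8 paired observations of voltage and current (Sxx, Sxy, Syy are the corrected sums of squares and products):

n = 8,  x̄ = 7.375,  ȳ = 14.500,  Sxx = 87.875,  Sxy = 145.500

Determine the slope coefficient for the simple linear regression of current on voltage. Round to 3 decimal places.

1.656

b = Sxy/Sxx = 145.5/87.875 = 1.655761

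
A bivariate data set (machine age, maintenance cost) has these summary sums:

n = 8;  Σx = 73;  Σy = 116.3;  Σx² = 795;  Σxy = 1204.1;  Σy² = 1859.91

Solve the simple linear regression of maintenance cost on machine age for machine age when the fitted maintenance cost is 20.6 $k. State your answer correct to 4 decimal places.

14.5939

Sxx = Σx² − (Σx)²/n = 795 − 666.125 = 128.875
Sxy = Σxy − (Σx)(Σy)/n = 1204.1 − 1061.2375 = 142.8625
b = Sxy/Sxx = 142.8625/128.875 = 1.108535
a = ȳ − b·x̄ = 14.5375 − 1.108535·9.125 = 4.422114
Set a + b·x = 20.6: x = (20.6 − 4.422114) / 1.108535 = 14.593928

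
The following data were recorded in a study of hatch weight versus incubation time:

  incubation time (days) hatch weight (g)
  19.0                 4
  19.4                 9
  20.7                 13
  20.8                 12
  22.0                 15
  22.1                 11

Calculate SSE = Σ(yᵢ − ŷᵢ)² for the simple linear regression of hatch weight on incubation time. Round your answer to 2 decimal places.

n = 6, Σx = 124, Σy = 64, Σxy = 1342.4, Σx² = 2570.9, Σy² = 756
Sxx = Σx² − (Σx)²/n = 2570.9 − 2562.666667 = 8.233333
Sxy = Σxy − (Σx)(Σy)/n = 1342.4 − 1322.666667 = 19.733333
Syy = Σy² − (Σy)²/n = 756 − 682.666667 = 73.333333
b = Sxy/Sxx = 19.733333/8.233333 = 2.396761
SSE = Syy − b·Sxy = 73.333333 − 2.396761·19.733333 = 26.037247

26.04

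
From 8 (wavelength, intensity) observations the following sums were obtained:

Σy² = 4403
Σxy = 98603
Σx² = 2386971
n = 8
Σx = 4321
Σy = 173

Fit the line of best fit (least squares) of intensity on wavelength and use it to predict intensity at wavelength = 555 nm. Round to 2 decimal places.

23.07

Sxx = Σx² − (Σx)²/n = 2386971 − 2333880.125 = 53090.875
Sxy = Σxy − (Σx)(Σy)/n = 98603 − 93441.625 = 5161.375
b = Sxy/Sxx = 5161.375/53090.875 = 0.097218
a = ȳ − b·x̄ = 21.625 − 0.097218·540.125 = -30.884733
ŷ(555) = a + b·555 = -30.884733 + 0.097218·555 = 23.071114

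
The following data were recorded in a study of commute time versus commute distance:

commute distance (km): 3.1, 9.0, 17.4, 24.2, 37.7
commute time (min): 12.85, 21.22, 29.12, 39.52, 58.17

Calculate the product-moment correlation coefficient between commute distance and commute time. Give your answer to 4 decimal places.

0.9977

n = 5, Σx = 91.4, Σy = 160.88, Σxy = 3886.896, Σx² = 2400.3, Σy² = 6408.9646
Sxx = Σx² − (Σx)²/n = 2400.3 − 1670.792 = 729.508
Sxy = Σxy − (Σx)(Σy)/n = 3886.896 − 2940.8864 = 946.0096
Syy = Σy² − (Σy)²/n = 6408.9646 − 5176.47488 = 1232.48972
r = Sxy/√(Sxx·Syy) = 946.0096/√(899111.110658) = 946.0096/948.214696 = 0.997674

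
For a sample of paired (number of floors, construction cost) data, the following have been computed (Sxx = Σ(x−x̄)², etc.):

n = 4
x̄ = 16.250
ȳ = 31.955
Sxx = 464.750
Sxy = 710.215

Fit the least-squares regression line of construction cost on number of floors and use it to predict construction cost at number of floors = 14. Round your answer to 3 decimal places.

b = Sxy/Sxx = 710.215/464.75 = 1.528166
a = ȳ − b·x̄ = 31.955 − 1.528166·16.25 = 7.122308
ŷ(14) = a + b·14 = 7.122308 + 1.528166·14 = 28.516627

28.517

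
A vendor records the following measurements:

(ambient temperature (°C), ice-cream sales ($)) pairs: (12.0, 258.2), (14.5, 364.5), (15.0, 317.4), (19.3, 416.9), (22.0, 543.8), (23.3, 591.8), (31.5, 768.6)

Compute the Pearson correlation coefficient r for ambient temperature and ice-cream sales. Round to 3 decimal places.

n = 7, Σx = 137.6, Σy = 3261.2, Σxy = 71154.26, Σx² = 2970.88, Σy² = 1710767.5
Sxx = Σx² − (Σx)²/n = 2970.88 − 2704.822857 = 266.057143
Sxy = Σxy − (Σx)(Σy)/n = 71154.26 − 64105.874286 = 7048.385714
Syy = Σy² − (Σy)²/n = 1710767.5 − 1519346.491429 = 191421.008571
r = Sxy/√(Sxx·Syy) = 7048.385714/√(50928926.623347) = 7048.385714/7136.450562 = 0.987660

0.988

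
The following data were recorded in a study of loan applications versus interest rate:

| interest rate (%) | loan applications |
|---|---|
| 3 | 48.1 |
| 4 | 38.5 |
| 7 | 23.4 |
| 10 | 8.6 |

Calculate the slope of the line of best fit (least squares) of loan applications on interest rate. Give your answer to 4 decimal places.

-5.4500

n = 4, Σx = 24, Σy = 118.6, Σxy = 548.1, Σx² = 174
Sxx = Σx² − (Σx)²/n = 174 − 144 = 30
Sxy = Σxy − (Σx)(Σy)/n = 548.1 − 711.6 = -163.5
b = Sxy/Sxx = -163.5/30 = -5.45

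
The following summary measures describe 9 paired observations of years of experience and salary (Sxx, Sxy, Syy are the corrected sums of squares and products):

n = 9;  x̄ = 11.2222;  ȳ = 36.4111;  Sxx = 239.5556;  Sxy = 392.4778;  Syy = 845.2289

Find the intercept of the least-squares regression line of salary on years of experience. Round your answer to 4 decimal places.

b = Sxy/Sxx = 392.4778/239.5556 = 1.638358
a = ȳ − b·x̄ = 36.4111 − 1.638358·11.2222 = 18.025120

18.0251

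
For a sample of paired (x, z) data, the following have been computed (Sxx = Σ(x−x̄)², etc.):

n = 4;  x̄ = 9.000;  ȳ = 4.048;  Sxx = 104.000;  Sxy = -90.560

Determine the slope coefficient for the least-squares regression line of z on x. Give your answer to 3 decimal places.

b = Sxy/Sxx = -90.56/104 = -0.870769

-0.871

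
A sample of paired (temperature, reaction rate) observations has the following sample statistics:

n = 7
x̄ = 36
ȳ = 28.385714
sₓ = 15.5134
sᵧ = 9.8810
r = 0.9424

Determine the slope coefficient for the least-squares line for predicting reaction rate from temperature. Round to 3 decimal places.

0.600

b = r · sᵧ/sₓ = 0.9424 · 9.881/15.5134 = 0.600246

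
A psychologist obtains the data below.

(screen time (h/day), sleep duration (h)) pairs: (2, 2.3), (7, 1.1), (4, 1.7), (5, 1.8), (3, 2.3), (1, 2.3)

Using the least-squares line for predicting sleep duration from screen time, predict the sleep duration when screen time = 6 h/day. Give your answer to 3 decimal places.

n = 6, Σx = 22, Σy = 11.5, Σxy = 37.3, Σx² = 104
Sxx = Σx² − (Σx)²/n = 104 − 80.666667 = 23.333333
Sxy = Σxy − (Σx)(Σy)/n = 37.3 − 42.166667 = -4.866667
b = Sxy/Sxx = -4.866667/23.333333 = -0.208571
a = ȳ − b·x̄ = 1.916667 − (-0.208571)·3.666667 = 2.681429
ŷ(6) = a + b·6 = 2.681429 + (-0.208571)·6 = 1.43

1.430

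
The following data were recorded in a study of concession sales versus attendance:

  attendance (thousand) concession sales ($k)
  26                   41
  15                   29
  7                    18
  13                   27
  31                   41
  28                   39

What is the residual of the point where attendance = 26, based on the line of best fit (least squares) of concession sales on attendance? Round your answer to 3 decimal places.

n = 6, Σx = 120, Σy = 195, Σxy = 4341, Σx² = 2864
Sxx = Σx² − (Σx)²/n = 2864 − 2400 = 464
Sxy = Σxy − (Σx)(Σy)/n = 4341 − 3900 = 441
b = Sxy/Sxx = 441/464 = 0.950431
a = ȳ − b·x̄ = 32.5 − 0.950431·20 = 13.491379
ŷ(26) = 13.491379 + 0.950431·26 = 38.202586
residual = y − ŷ = 41 − 38.202586 = 2.797414

2.797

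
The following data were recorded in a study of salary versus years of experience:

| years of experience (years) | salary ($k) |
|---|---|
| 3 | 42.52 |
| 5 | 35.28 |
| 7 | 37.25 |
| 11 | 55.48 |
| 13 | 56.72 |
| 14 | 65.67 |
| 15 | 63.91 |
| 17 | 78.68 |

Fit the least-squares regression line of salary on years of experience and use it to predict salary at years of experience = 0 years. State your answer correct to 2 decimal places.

n = 8, Σx = 85, Σy = 435.51, Σxy = 5127.94, Σx² = 1083
Sxx = Σx² − (Σx)²/n = 1083 − 903.125 = 179.875
Sxy = Σxy − (Σx)(Σy)/n = 5127.94 − 4627.29375 = 500.64625
b = Sxy/Sxx = 500.64625/179.875 = 2.783301
a = ȳ − b·x̄ = 54.43875 − 2.783301·10.625 = 24.866178
ŷ(0) = a + b·0 = 24.866178 + 2.783301·0 = 24.866178

24.87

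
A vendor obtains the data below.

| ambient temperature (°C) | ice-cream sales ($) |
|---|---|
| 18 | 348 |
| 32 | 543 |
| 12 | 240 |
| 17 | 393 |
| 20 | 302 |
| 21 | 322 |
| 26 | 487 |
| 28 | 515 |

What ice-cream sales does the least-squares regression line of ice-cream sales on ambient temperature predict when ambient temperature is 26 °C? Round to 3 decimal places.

459.071

n = 8, Σx = 174, Σy = 3150, Σxy = 73085, Σx² = 4082
Sxx = Σx² − (Σx)²/n = 4082 − 3784.5 = 297.5
Sxy = Σxy − (Σx)(Σy)/n = 73085 − 68512.5 = 4572.5
b = Sxy/Sxx = 4572.5/297.5 = 15.369748
a = ȳ − b·x̄ = 393.75 − 15.369748·21.75 = 59.457983
ŷ(26) = a + b·26 = 59.457983 + 15.369748·26 = 459.071429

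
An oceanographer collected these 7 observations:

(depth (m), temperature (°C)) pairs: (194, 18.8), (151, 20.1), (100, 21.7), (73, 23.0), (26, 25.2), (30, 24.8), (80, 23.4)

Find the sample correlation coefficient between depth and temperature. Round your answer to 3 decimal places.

-0.991

n = 7, Σx = 654, Σy = 157, Σxy = 13802.5, Σx² = 83742, Σy² = 3554.98
Sxx = Σx² − (Σx)²/n = 83742 − 61102.285714 = 22639.714286
Sxy = Σxy − (Σx)(Σy)/n = 13802.5 − 14668.285714 = -865.785714
Syy = Σy² − (Σy)²/n = 3554.98 − 3521.285714 = 33.694286
r = Sxy/√(Sxx·Syy) = -865.785714/√(762829.001633) = -865.785714/873.400825 = -0.991281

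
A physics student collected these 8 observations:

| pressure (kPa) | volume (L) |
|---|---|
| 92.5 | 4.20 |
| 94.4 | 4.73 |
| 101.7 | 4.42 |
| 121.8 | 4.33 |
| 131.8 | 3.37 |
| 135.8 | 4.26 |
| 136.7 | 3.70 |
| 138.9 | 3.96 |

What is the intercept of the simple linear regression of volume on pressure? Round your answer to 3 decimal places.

n = 8, Σx = 953.6, Σy = 32.97, Σxy = 3890.428, Σx² = 116438.72
Sxx = Σx² − (Σx)²/n = 116438.72 − 113669.12 = 2769.6
Sxy = Σxy − (Σx)(Σy)/n = 3890.428 − 3930.024 = -39.596
b = Sxy/Sxx = -39.596/2769.6 = -0.014297
a = ȳ − b·x̄ = 4.12125 − (-0.014297)·119.2 = 5.825411

5.825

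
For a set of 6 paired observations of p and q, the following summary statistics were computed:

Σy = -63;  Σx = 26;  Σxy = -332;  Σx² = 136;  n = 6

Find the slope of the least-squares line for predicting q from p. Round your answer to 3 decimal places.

-2.529

Sxx = Σx² − (Σx)²/n = 136 − 112.666667 = 23.333333
Sxy = Σxy − (Σx)(Σy)/n = -332 − (-273) = -59
b = Sxy/Sxx = -59/23.333333 = -2.528571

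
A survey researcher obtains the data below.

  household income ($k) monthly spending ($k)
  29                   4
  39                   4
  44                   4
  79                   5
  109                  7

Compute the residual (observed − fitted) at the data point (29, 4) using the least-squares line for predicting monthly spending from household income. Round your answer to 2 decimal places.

n = 5, Σx = 300, Σy = 24, Σxy = 1606, Σx² = 22420
Sxx = Σx² − (Σx)²/n = 22420 − 18000 = 4420
Sxy = Σxy − (Σx)(Σy)/n = 1606 − 1440 = 166
b = Sxy/Sxx = 166/4420 = 0.037557
a = ȳ − b·x̄ = 4.8 − 0.037557·60 = 2.546606
ŷ(29) = 2.546606 + 0.037557·29 = 3.635747
residual = y − ŷ = 4 − 3.635747 = 0.364253

0.36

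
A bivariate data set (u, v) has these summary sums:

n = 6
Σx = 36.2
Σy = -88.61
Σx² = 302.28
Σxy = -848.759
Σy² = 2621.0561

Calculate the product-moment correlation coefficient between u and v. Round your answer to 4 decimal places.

-0.9468

Sxx = Σx² − (Σx)²/n = 302.28 − 218.406667 = 83.873333
Sxy = Σxy − (Σx)(Σy)/n = -848.759 − (-534.613667) = -314.145333
Syy = Σy² − (Σy)²/n = 2621.0561 − 1308.622017 = 1312.434083
r = Sxy/√(Sxx·Syy) = -314.145333/√(110078.221349) = -314.145333/331.780381 = -0.946847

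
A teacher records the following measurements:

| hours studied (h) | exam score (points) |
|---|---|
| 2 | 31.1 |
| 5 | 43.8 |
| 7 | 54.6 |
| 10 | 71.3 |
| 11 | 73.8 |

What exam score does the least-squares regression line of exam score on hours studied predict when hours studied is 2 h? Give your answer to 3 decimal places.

30.290

n = 5, Σx = 35, Σy = 274.6, Σxy = 2188.2, Σx² = 299
Sxx = Σx² − (Σx)²/n = 299 − 245 = 54
Sxy = Σxy − (Σx)(Σy)/n = 2188.2 − 1922.2 = 266
b = Sxy/Sxx = 266/54 = 4.925926
a = ȳ − b·x̄ = 54.92 − 4.925926·7 = 20.438519
ŷ(2) = a + b·2 = 20.438519 + 4.925926·2 = 30.290370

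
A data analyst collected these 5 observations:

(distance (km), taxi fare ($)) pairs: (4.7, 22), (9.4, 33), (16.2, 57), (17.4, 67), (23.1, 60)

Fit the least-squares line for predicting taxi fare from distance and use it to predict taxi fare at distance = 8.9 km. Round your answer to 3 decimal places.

n = 5, Σx = 70.8, Σy = 239, Σxy = 3888.8, Σx² = 1209.26
Sxx = Σx² − (Σx)²/n = 1209.26 − 1002.528 = 206.732
Sxy = Σxy − (Σx)(Σy)/n = 3888.8 − 3384.24 = 504.56
b = Sxy/Sxx = 504.56/206.732 = 2.440648
a = ȳ − b·x̄ = 47.8 − 2.440648·14.16 = 13.240427
ŷ(8.9) = a + b·8.9 = 13.240427 + 2.440648·8.9 = 34.962193

34.962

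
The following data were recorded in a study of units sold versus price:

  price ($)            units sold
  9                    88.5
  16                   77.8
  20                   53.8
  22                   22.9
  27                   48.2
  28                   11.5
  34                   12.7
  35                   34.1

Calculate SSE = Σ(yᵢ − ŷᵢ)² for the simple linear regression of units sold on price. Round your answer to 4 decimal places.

n = 8, Σx = 191, Σy = 349.5, Σxy = 6869.8, Σx² = 5115, Σy² = 21083.53
Sxx = Σx² − (Σx)²/n = 5115 − 4560.125 = 554.875
Sxy = Σxy − (Σx)(Σy)/n = 6869.8 − 8344.3125 = -1474.5125
Syy = Σy² − (Σy)²/n = 21083.53 − 15268.78125 = 5814.74875
b = Sxy/Sxx = -1474.5125/554.875 = -2.657378
SSE = Syy − b·Sxy = 5814.74875 − (-2.657378)·(-1474.5125) = 1896.411985

1896.4120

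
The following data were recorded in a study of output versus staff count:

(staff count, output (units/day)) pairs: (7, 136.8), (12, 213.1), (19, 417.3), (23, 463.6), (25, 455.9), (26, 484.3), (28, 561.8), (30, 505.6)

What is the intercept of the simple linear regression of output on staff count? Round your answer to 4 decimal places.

23.2797

n = 8, Σx = 170, Σy = 3238.4, Σxy = 76994, Σx² = 4068
Sxx = Σx² − (Σx)²/n = 4068 − 3612.5 = 455.5
Sxy = Σxy − (Σx)(Σy)/n = 76994 − 68816 = 8178
b = Sxy/Sxx = 8178/455.5 = 17.953897
a = ȳ − b·x̄ = 404.8 − 17.953897·21.25 = 23.279693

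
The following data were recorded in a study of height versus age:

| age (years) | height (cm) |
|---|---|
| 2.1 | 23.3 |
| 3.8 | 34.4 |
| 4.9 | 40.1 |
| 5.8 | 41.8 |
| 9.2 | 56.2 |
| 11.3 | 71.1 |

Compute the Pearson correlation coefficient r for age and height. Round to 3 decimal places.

0.993

n = 6, Σx = 37.1, Σy = 266.9, Σxy = 1939.05, Σx² = 288.83, Σy² = 13295.15
Sxx = Σx² − (Σx)²/n = 288.83 − 229.401667 = 59.428333
Sxy = Σxy − (Σx)(Σy)/n = 1939.05 − 1650.331667 = 288.718333
Syy = Σy² − (Σy)²/n = 13295.15 − 11872.601667 = 1422.548333
r = Sxy/√(Sxx·Syy) = 288.718333/√(84539.676536) = 288.718333/290.757075 = 0.992988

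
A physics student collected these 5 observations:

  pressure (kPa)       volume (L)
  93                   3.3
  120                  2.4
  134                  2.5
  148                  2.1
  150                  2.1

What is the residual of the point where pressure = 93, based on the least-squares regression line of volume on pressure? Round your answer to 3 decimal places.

0.103

n = 5, Σx = 645, Σy = 12.4, Σxy = 1555.7, Σx² = 85409
Sxx = Σx² − (Σx)²/n = 85409 − 83205 = 2204
Sxy = Σxy − (Σx)(Σy)/n = 1555.7 − 1599.6 = -43.9
b = Sxy/Sxx = -43.9/2204 = -0.019918
a = ȳ − b·x̄ = 2.48 − (-0.019918)·129 = 5.049465
ŷ(93) = 5.049465 + (-0.019918)·93 = 3.197060
residual = y − ŷ = 3.3 − 3.197060 = 0.102940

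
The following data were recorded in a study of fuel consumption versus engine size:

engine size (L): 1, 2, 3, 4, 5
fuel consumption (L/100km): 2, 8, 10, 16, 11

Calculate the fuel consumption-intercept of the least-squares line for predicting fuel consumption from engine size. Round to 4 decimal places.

1.6000

n = 5, Σx = 15, Σy = 47, Σxy = 167, Σx² = 55
Sxx = Σx² − (Σx)²/n = 55 − 45 = 10
Sxy = Σxy − (Σx)(Σy)/n = 167 − 141 = 26
b = Sxy/Sxx = 26/10 = 2.6
a = ȳ − b·x̄ = 9.4 − 2.6·3 = 1.6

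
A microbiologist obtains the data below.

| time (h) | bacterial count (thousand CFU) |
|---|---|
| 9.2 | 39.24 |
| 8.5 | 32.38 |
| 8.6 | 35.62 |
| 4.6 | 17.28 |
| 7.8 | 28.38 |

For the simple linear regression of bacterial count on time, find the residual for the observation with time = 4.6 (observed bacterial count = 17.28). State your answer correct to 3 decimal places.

n = 5, Σx = 38.7, Σy = 152.9, Σxy = 1243.422, Σx² = 312.85
Sxx = Σx² − (Σx)²/n = 312.85 − 299.538 = 13.312
Sxy = Σxy − (Σx)(Σy)/n = 1243.422 − 1183.446 = 59.976
b = Sxy/Sxx = 59.976/13.312 = 4.505409
a = ȳ − b·x̄ = 30.58 − 4.505409·7.74 = -4.291863
ŷ(4.6) = -4.291863 + 4.505409·4.6 = 16.433017
residual = y − ŷ = 17.28 − 16.433017 = 0.846983

0.847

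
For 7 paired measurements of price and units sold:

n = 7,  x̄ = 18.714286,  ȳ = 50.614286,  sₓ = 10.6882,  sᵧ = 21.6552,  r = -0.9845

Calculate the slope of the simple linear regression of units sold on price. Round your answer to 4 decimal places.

b = r · sᵧ/sₓ = -0.9845 · 21.6552/10.6882 = -1.994681

-1.9947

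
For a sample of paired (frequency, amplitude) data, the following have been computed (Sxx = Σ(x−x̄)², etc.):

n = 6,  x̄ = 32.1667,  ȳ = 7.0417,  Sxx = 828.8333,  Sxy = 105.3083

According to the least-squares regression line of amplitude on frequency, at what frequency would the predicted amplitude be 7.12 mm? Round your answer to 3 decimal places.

b = Sxy/Sxx = 105.3083/828.8333 = 0.127056
a = ȳ − b·x̄ = 7.0417 − 0.127056·32.1667 = 2.954726
Set a + b·x = 7.12: x = (7.12 − 2.954726) / 0.127056 = 32.782963

32.783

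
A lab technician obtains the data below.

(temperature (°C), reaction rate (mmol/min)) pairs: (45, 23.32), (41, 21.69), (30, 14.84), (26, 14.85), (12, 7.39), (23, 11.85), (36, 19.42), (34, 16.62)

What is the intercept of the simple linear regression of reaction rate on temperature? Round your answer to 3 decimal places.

n = 8, Σx = 247, Σy = 129.98, Σxy = 4395.42, Σx² = 8407
Sxx = Σx² − (Σx)²/n = 8407 − 7626.125 = 780.875
Sxy = Σxy − (Σx)(Σy)/n = 4395.42 − 4013.1325 = 382.2875
b = Sxy/Sxx = 382.2875/780.875 = 0.489563
a = ȳ − b·x̄ = 16.2475 − 0.489563·30.875 = 1.132243

1.132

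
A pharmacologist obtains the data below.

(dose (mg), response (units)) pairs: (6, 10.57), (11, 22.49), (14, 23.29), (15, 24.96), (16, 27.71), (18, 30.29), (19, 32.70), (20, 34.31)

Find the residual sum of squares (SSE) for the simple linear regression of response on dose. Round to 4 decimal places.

12.1841

n = 8, Σx = 119, Σy = 206.32, Σxy = 3307.35, Σx² = 1919, Σy² = 5714.745
Sxx = Σx² − (Σx)²/n = 1919 − 1770.125 = 148.875
Sxy = Σxy − (Σx)(Σy)/n = 3307.35 − 3069.01 = 238.34
Syy = Σy² − (Σy)²/n = 5714.745 − 5320.9928 = 393.7522
b = Sxy/Sxx = 238.34/148.875 = 1.600940
SSE = Syy − b·Sxy = 393.7522 − 1.600940·238.34 = 12.184068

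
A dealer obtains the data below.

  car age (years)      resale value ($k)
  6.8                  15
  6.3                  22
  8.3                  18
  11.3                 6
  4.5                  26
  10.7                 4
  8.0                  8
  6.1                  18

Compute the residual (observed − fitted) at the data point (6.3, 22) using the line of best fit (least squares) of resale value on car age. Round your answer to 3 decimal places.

2.969

n = 8, Σx = 62, Σy = 117, Σxy = 791.4, Σx² = 518.46
Sxx = Σx² − (Σx)²/n = 518.46 − 480.5 = 37.96
Sxy = Σxy − (Σx)(Σy)/n = 791.4 − 906.75 = -115.35
b = Sxy/Sxx = -115.35/37.96 = -3.038725
a = ȳ − b·x̄ = 14.625 − (-3.038725)·7.75 = 38.175119
ŷ(6.3) = 38.175119 + (-3.038725)·6.3 = 19.031151
residual = y − ŷ = 22 − 19.031151 = 2.968849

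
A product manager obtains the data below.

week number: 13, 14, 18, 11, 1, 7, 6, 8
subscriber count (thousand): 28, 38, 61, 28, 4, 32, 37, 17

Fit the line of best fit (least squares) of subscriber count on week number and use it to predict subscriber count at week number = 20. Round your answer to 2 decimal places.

56.28

n = 8, Σx = 78, Σy = 245, Σxy = 2888, Σx² = 960
Sxx = Σx² − (Σx)²/n = 960 − 760.5 = 199.5
Sxy = Σxy − (Σx)(Σy)/n = 2888 − 2388.75 = 499.25
b = Sxy/Sxx = 499.25/199.5 = 2.502506
a = ȳ − b·x̄ = 30.625 − 2.502506·9.75 = 6.225564
ŷ(20) = a + b·20 = 6.225564 + 2.502506·20 = 56.275689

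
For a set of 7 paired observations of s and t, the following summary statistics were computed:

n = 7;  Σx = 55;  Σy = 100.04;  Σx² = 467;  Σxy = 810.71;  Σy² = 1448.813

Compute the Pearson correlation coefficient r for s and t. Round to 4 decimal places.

Sxx = Σx² − (Σx)²/n = 467 − 432.142857 = 34.857143
Sxy = Σxy − (Σx)(Σy)/n = 810.71 − 786.028571 = 24.681429
Syy = Σy² − (Σy)²/n = 1448.813 − 1429.714514 = 19.098486
r = Sxy/√(Sxx·Syy) = 24.681429/√(665.718645) = 24.681429/25.801524 = 0.956588

0.9566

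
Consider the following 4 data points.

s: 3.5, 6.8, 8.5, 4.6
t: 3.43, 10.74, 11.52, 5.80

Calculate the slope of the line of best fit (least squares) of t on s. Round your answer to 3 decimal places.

n = 4, Σx = 23.4, Σy = 31.49, Σxy = 209.637, Σx² = 151.9
Sxx = Σx² − (Σx)²/n = 151.9 − 136.89 = 15.01
Sxy = Σxy − (Σx)(Σy)/n = 209.637 − 184.2165 = 25.4205
b = Sxy/Sxx = 25.4205/15.01 = 1.693571

1.694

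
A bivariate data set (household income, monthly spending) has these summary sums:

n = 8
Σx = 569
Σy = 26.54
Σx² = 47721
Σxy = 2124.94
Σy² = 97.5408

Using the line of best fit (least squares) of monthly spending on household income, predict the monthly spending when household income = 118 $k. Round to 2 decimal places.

4.85

Sxx = Σx² − (Σx)²/n = 47721 − 40470.125 = 7250.875
Sxy = Σxy − (Σx)(Σy)/n = 2124.94 − 1887.6575 = 237.2825
b = Sxy/Sxx = 237.2825/7250.875 = 0.032725
a = ȳ − b·x̄ = 3.3175 − 0.032725·71.125 = 0.989958
ŷ(118) = a + b·118 = 0.989958 + 0.032725·118 = 4.851469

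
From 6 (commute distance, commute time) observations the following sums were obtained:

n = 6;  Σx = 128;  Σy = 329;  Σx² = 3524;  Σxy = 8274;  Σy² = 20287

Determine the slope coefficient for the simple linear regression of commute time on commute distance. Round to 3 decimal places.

Sxx = Σx² − (Σx)²/n = 3524 − 2730.666667 = 793.333333
Sxy = Σxy − (Σx)(Σy)/n = 8274 − 7018.666667 = 1255.333333
b = Sxy/Sxx = 1255.333333/793.333333 = 1.582353

1.582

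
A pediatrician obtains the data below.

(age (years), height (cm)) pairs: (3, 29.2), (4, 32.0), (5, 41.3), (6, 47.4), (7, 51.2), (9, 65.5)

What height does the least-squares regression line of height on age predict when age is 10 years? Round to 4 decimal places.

n = 6, Σx = 34, Σy = 266.6, Σxy = 1654.4, Σx² = 216
Sxx = Σx² − (Σx)²/n = 216 − 192.666667 = 23.333333
Sxy = Σxy − (Σx)(Σy)/n = 1654.4 − 1510.733333 = 143.666667
b = Sxy/Sxx = 143.666667/23.333333 = 6.157143
a = ȳ − b·x̄ = 44.433333 − 6.157143·5.666667 = 9.542857
ŷ(10) = a + b·10 = 9.542857 + 6.157143·10 = 71.114286

71.1143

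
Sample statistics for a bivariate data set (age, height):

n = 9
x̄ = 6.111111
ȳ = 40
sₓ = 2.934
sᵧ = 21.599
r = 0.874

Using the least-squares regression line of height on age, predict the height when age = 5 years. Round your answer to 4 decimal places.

32.8510

b = r · sᵧ/sₓ = 0.874 · 21.599/2.934 = 6.434058
a = ȳ − b·x̄ = 40 − 6.434058·6.111111 = 0.680758
ŷ(5) = a + b·5 = 0.680758 + 6.434058·5 = 32.851047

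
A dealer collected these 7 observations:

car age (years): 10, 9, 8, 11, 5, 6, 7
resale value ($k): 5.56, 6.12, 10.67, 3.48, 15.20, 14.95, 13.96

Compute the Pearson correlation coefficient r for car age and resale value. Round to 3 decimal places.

n = 7, Σx = 56, Σy = 69.94, Σxy = 497.74, Σx² = 476, Σy² = 843.7514
Sxx = Σx² − (Σx)²/n = 476 − 448 = 28
Sxy = Σxy − (Σx)(Σy)/n = 497.74 − 559.52 = -61.78
Syy = Σy² − (Σy)²/n = 843.7514 − 698.800514 = 144.950886
r = Sxy/√(Sxx·Syy) = -61.78/√(4058.6248) = -61.78/63.707337 = -0.969747

-0.970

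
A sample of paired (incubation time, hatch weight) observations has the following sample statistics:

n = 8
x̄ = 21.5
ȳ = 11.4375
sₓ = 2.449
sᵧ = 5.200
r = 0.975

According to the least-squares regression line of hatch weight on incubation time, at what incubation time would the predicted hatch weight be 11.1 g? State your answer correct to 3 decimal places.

21.337

b = r · sᵧ/sₓ = 0.975 · 5.2/2.449 = 2.070233
a = ȳ − b·x̄ = 11.4375 − 2.070233·21.5 = -33.072504
Set a + b·x = 11.1: x = (11.1 − (-33.072504)) / 2.070233 = 21.336975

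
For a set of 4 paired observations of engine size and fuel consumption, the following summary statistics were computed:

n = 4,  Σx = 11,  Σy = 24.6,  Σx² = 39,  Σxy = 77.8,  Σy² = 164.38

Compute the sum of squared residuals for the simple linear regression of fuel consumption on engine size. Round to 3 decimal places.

1.316

Sxx = Σx² − (Σx)²/n = 39 − 30.25 = 8.75
Sxy = Σxy − (Σx)(Σy)/n = 77.8 − 67.65 = 10.15
Syy = Σy² − (Σy)²/n = 164.38 − 151.29 = 13.09
b = Sxy/Sxx = 10.15/8.75 = 1.16
SSE = Syy − b·Sxy = 13.09 − 1.16·10.15 = 1.316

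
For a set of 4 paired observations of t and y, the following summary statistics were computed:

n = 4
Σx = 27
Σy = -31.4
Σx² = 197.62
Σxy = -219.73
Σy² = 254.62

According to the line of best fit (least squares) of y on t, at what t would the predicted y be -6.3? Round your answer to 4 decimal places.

Sxx = Σx² − (Σx)²/n = 197.62 − 182.25 = 15.37
Sxy = Σxy − (Σx)(Σy)/n = -219.73 − (-211.95) = -7.78
b = Sxy/Sxx = -7.78/15.37 = -0.506181
a = ȳ − b·x̄ = -7.85 − (-0.506181)·6.75 = -4.433279
Set a + b·x = -6.3: x = (-6.3 − (-4.433279)) / (-0.506181) = 3.687853

3.6879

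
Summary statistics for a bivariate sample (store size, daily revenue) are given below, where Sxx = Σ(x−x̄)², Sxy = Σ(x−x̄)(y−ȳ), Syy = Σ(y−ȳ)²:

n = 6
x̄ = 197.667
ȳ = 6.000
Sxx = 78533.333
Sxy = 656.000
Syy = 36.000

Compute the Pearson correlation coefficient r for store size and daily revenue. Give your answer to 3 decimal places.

r = Sxy/√(Sxx·Syy) = 656/√(2827199.988) = 656/1681.427961 = 0.390145

0.390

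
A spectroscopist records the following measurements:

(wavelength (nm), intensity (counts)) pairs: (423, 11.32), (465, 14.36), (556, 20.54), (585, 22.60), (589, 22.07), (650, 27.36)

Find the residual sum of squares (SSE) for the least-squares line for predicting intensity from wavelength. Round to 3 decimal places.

n = 6, Σx = 3268, Σy = 118.25, Σxy = 66890.23, Σx² = 1815936, Σy² = 2502.6581
Sxx = Σx² − (Σx)²/n = 1815936 − 1779970.666667 = 35965.333333
Sxy = Σxy − (Σx)(Σy)/n = 66890.23 − 64406.833333 = 2483.396667
Syy = Σy² − (Σy)²/n = 2502.6581 − 2330.510417 = 172.147683
b = Sxy/Sxx = 2483.396667/35965.333333 = 0.069050
SSE = Syy − b·Sxy = 172.147683 − 0.069050·2483.396667 = 0.669806

0.670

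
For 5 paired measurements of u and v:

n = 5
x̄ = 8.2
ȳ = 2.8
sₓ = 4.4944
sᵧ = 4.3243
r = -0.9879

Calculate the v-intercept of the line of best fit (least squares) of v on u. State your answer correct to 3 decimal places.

10.594

b = r · sᵧ/sₓ = -0.9879 · 4.3243/4.4944 = -0.950511
a = ȳ − b·x̄ = 2.8 − (-0.950511)·8.2 = 10.594189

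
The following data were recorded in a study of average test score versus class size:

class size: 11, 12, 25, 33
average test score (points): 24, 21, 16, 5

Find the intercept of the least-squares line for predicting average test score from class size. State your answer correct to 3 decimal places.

n = 4, Σx = 81, Σy = 66, Σxy = 1081, Σx² = 1979
Sxx = Σx² − (Σx)²/n = 1979 − 1640.25 = 338.75
Sxy = Σxy − (Σx)(Σy)/n = 1081 − 1336.5 = -255.5
b = Sxy/Sxx = -255.5/338.75 = -0.754244
a = ȳ − b·x̄ = 16.5 − (-0.754244)·20.25 = 31.773432

31.773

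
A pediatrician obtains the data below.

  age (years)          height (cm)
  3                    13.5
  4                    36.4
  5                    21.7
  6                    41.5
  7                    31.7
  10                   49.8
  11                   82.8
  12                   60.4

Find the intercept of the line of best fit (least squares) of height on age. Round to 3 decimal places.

1.183

n = 8, Σx = 58, Σy = 337.8, Σxy = 2899.1, Σx² = 500
Sxx = Σx² − (Σx)²/n = 500 − 420.5 = 79.5
Sxy = Σxy − (Σx)(Σy)/n = 2899.1 − 2449.05 = 450.05
b = Sxy/Sxx = 450.05/79.5 = 5.661006
a = ȳ − b·x̄ = 42.225 − 5.661006·7.25 = 1.182704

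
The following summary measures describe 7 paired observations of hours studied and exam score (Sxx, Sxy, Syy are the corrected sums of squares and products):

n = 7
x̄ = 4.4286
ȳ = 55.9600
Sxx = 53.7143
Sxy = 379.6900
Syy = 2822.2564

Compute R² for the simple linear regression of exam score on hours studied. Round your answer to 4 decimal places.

R² = Sxy²/(Sxx·Syy) = (379.69)²/(53.7143·2822.2564) = 0.950981

0.9510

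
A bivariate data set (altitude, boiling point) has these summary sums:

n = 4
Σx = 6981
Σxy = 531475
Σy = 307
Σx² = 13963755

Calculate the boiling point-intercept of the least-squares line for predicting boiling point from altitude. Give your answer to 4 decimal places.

80.9821

Sxx = Σx² − (Σx)²/n = 13963755 − 12183590.25 = 1780164.75
Sxy = Σxy − (Σx)(Σy)/n = 531475 − 535791.75 = -4316.75
b = Sxy/Sxx = -4316.75/1780164.75 = -0.002425
a = ȳ − b·x̄ = 76.75 − (-0.002425)·1745.25 = 80.982085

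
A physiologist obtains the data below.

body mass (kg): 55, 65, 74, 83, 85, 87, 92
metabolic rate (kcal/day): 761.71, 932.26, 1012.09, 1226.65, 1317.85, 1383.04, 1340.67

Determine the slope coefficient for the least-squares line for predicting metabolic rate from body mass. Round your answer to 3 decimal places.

17.508

n = 7, Σx = 541, Σy = 7974.27, Σxy = 634880.93, Σx² = 42873
Sxx = Σx² − (Σx)²/n = 42873 − 41811.571429 = 1061.428571
Sxy = Σxy − (Σx)(Σy)/n = 634880.93 − 616297.152857 = 18583.777143
b = Sxy/Sxx = 18583.777143/1061.428571 = 17.508269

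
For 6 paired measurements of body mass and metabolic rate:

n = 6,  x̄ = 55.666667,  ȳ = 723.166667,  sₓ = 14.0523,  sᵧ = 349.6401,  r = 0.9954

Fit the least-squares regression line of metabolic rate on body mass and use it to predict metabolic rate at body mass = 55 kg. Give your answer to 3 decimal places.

b = r · sᵧ/sₓ = 0.9954 · 349.6401/14.0523 = 24.766889
a = ȳ − b·x̄ = 723.166667 − 24.766889·55.666667 = -655.523501
ŷ(55) = a + b·55 = -655.523501 + 24.766889·55 = 706.655399

706.655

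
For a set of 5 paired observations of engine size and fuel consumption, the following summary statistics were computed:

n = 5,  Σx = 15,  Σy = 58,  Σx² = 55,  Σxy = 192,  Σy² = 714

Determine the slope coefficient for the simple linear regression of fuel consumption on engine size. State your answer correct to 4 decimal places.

Sxx = Σx² − (Σx)²/n = 55 − 45 = 10
Sxy = Σxy − (Σx)(Σy)/n = 192 − 174 = 18
b = Sxy/Sxx = 18/10 = 1.8

1.8000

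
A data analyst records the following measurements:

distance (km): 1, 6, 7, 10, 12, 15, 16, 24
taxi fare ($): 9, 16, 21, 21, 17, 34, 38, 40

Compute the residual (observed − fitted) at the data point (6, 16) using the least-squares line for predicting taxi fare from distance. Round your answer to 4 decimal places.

n = 8, Σx = 91, Σy = 196, Σxy = 2744, Σx² = 1387
Sxx = Σx² − (Σx)²/n = 1387 − 1035.125 = 351.875
Sxy = Σxy − (Σx)(Σy)/n = 2744 − 2229.5 = 514.5
b = Sxy/Sxx = 514.5/351.875 = 1.462167
a = ȳ − b·x̄ = 24.5 − 1.462167·11.375 = 7.867851
ŷ(6) = 7.867851 + 1.462167·6 = 16.640853
residual = y − ŷ = 16 − 16.640853 = -0.640853

-0.6409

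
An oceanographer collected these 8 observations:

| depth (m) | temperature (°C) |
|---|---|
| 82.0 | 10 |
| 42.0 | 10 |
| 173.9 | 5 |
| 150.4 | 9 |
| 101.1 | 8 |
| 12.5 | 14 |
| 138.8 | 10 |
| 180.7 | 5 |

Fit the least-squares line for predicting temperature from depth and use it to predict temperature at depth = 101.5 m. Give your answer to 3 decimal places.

9.229

n = 8, Σx = 881.4, Σy = 71, Σxy = 6738.4, Σx² = 123644.76
Sxx = Σx² − (Σx)²/n = 123644.76 − 97108.245 = 26536.515
Sxy = Σxy − (Σx)(Σy)/n = 6738.4 − 7822.425 = -1084.025
b = Sxy/Sxx = -1084.025/26536.515 = -0.040850
a = ȳ − b·x̄ = 8.875 − (-0.040850)·110.175 = 13.375683
ŷ(101.5) = a + b·101.5 = 13.375683 + (-0.040850)·101.5 = 9.229376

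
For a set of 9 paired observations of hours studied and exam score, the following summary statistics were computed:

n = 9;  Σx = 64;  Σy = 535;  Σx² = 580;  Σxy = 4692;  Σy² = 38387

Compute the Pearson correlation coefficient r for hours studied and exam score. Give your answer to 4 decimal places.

Sxx = Σx² − (Σx)²/n = 580 − 455.111111 = 124.888889
Sxy = Σxy − (Σx)(Σy)/n = 4692 − 3804.444444 = 887.555556
Syy = Σy² − (Σy)²/n = 38387 − 31802.777778 = 6584.222222
r = Sxy/√(Sxx·Syy) = 887.555556/√(822296.197531) = 887.555556/906.805490 = 0.978772

0.9788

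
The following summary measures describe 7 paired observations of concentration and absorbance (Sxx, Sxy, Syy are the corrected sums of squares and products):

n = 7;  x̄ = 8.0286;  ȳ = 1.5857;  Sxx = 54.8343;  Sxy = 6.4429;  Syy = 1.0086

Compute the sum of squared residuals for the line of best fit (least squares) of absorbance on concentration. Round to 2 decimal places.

b = Sxy/Sxx = 6.4429/54.8343 = 0.117498
SSE = Syy − b·Sxy = 1.0086 − 0.117498·6.4429 = 0.251575

0.25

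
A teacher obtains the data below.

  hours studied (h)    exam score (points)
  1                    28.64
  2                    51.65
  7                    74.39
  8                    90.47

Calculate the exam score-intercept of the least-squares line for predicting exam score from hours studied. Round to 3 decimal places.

28.054

n = 4, Σx = 18, Σy = 245.15, Σxy = 1376.43, Σx² = 118
Sxx = Σx² − (Σx)²/n = 118 − 81 = 37
Sxy = Σxy − (Σx)(Σy)/n = 1376.43 − 1103.175 = 273.255
b = Sxy/Sxx = 273.255/37 = 7.385270
a = ȳ − b·x̄ = 61.2875 − 7.385270·4.5 = 28.053784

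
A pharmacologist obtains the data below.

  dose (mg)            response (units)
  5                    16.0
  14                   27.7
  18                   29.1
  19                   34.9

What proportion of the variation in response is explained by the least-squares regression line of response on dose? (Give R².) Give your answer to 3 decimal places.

0.939

n = 4, Σx = 56, Σy = 107.7, Σxy = 1654.7, Σx² = 906, Σy² = 3088.11
Sxx = Σx² − (Σx)²/n = 906 − 784 = 122
Sxy = Σxy − (Σx)(Σy)/n = 1654.7 − 1507.8 = 146.9
Syy = Σy² − (Σy)²/n = 3088.11 − 2899.8225 = 188.2875
R² = Sxy²/(Sxx·Syy) = (146.9)²/(122·188.2875) = 0.939425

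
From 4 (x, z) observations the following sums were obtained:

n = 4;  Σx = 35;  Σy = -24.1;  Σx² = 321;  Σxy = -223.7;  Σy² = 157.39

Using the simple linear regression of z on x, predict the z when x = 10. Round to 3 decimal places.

Sxx = Σx² − (Σx)²/n = 321 − 306.25 = 14.75
Sxy = Σxy − (Σx)(Σy)/n = -223.7 − (-210.875) = -12.825
b = Sxy/Sxx = -12.825/14.75 = -0.869492
a = ȳ − b·x̄ = -6.025 − (-0.869492)·8.75 = 1.583051
ŷ(10) = a + b·10 = 1.583051 + (-0.869492)·10 = -7.111864

-7.112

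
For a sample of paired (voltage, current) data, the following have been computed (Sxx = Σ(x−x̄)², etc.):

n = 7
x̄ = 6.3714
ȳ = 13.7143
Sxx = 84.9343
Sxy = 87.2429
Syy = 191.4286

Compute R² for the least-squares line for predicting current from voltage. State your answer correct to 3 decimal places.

R² = Sxy²/(Sxx·Syy) = (87.2429)²/(84.9343·191.4286) = 0.468134

0.468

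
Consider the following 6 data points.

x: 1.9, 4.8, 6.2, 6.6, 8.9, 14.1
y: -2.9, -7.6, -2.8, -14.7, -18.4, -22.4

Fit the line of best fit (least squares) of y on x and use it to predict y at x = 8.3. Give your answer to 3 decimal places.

-13.579

n = 6, Σx = 42.5, Σy = -68.8, Σxy = -635.97, Σx² = 386.67
Sxx = Σx² − (Σx)²/n = 386.67 − 301.041667 = 85.628333
Sxy = Σxy − (Σx)(Σy)/n = -635.97 − (-487.333333) = -148.636667
b = Sxy/Sxx = -148.636667/85.628333 = -1.735835
a = ȳ − b·x̄ = -11.466667 − (-1.735835)·7.083333 = 0.828832
ŷ(8.3) = a + b·8.3 = 0.828832 + (-1.735835)·8.3 = -13.578599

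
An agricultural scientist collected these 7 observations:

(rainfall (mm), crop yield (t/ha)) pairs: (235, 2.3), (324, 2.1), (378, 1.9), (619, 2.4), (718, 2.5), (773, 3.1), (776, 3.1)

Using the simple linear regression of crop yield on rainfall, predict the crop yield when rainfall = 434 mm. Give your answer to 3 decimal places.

2.300

n = 7, Σx = 3823, Σy = 17.4, Σxy = 10021.6, Σx² = 2401475
Sxx = Σx² − (Σx)²/n = 2401475 − 2087904.142857 = 313570.857143
Sxy = Σxy − (Σx)(Σy)/n = 10021.6 − 9502.885714 = 518.714286
b = Sxy/Sxx = 518.714286/313570.857143 = 0.001654
a = ȳ − b·x̄ = 2.485714 − 0.001654·546.142857 = 1.582275
ŷ(434) = a + b·434 = 1.582275 + 0.001654·434 = 2.300206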